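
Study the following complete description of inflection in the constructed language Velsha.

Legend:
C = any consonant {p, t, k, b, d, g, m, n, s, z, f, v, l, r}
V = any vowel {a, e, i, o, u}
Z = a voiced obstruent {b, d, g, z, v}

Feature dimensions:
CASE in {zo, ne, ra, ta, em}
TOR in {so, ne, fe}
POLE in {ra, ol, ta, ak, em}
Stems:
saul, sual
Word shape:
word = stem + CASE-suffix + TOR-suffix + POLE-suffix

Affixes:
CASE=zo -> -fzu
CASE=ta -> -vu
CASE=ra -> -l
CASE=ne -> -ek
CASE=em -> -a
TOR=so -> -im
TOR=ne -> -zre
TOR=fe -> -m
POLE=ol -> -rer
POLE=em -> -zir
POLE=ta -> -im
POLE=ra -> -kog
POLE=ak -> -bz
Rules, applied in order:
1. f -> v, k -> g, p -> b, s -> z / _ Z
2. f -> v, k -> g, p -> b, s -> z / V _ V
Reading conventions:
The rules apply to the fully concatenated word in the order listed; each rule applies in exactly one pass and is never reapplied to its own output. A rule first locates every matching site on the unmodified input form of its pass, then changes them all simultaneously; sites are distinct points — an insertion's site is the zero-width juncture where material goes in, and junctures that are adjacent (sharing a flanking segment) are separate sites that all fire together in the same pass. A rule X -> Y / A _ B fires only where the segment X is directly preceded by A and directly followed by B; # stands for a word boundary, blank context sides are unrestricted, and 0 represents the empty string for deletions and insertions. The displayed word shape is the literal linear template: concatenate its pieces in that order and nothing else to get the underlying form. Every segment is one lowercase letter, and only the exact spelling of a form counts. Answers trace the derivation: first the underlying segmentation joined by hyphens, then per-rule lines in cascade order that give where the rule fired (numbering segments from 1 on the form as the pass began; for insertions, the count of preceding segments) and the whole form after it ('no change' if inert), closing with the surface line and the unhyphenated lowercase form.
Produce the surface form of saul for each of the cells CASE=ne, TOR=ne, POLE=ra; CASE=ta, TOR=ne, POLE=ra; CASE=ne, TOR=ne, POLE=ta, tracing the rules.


cell CASE=ne, TOR=ne, POLE=ra:
underlying: saul-ek-zre-kog
1. f -> v, k -> g, p -> b, s -> z / _ Z: fires at position(s) 6: saulegzrekog
2. f -> v, k -> g, p -> b, s -> z / V _ V: fires at position(s) 10: saulegzregog
surface: saulegzregog

cell CASE=ta, TOR=ne, POLE=ra:
underlying: saul-vu-zre-kog
1. f -> v, k -> g, p -> b, s -> z / _ Z: no change
2. f -> v, k -> g, p -> b, s -> z / V _ V: fires at position(s) 10: saulvuzregog
surface: saulvuzregog

cell CASE=ne, TOR=ne, POLE=ta:
underlying: saul-ek-zre-im
1. f -> v, k -> g, p -> b, s -> z / _ Z: fires at position(s) 6: saulegzreim
2. f -> v, k -> g, p -> b, s -> z / V _ V: no change
surface: saulegzreim


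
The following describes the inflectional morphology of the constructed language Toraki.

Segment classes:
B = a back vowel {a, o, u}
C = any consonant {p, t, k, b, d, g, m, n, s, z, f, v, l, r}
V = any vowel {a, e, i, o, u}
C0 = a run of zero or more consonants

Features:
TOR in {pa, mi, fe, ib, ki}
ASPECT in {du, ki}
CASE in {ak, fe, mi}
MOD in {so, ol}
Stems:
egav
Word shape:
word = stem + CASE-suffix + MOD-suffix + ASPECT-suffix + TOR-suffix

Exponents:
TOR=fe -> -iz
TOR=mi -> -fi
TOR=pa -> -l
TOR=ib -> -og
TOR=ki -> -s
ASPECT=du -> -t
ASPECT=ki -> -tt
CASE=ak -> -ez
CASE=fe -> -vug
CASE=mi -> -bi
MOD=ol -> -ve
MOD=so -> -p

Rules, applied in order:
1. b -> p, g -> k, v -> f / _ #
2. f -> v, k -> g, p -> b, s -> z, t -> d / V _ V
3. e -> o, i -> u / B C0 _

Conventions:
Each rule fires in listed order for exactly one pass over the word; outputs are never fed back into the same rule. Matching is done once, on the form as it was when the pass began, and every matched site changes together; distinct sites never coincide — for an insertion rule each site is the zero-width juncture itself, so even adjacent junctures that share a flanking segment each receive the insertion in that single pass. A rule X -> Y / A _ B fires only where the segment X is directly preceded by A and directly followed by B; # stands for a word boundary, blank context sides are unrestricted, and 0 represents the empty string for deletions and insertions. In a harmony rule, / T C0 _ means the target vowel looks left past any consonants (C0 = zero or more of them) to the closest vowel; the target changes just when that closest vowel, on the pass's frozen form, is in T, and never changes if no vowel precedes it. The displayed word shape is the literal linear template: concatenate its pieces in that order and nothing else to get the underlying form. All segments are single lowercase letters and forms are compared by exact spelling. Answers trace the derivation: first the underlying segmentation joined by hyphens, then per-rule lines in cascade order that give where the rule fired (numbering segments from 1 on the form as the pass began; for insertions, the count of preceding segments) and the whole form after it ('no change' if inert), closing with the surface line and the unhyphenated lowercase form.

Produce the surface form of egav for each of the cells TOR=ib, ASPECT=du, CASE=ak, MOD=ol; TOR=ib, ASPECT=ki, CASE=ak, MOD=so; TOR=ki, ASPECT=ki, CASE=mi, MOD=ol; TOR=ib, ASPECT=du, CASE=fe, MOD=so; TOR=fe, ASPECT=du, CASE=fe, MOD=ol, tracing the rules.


cell TOR=ib, ASPECT=du, CASE=ak, MOD=ol:
underlying: egav-ez-ve-t-og
1. b -> p, g -> k, v -> f / _ #: fires at position(s) 11: egavezvetok
2. f -> v, k -> g, p -> b, s -> z, t -> d / V _ V: fires at position(s) 9: egavezvedok
3. e -> o, i -> u / B C0 _: fires at position(s) 5: egavozvedok
surface: egavozvedok

cell TOR=ib, ASPECT=ki, CASE=ak, MOD=so:
underlying: egav-ez-p-tt-og
1. b -> p, g -> k, v -> f / _ #: fires at position(s) 11: egavezpttok
2. f -> v, k -> g, p -> b, s -> z, t -> d / V _ V: no change
3. e -> o, i -> u / B C0 _: fires at position(s) 5: egavozpttok
surface: egavozpttok

cell TOR=ki, ASPECT=ki, CASE=mi, MOD=ol:
underlying: egav-bi-ve-tt-s
1. b -> p, g -> k, v -> f / _ #: no change
2. f -> v, k -> g, p -> b, s -> z, t -> d / V _ V: no change
3. e -> o, i -> u / B C0 _: fires at position(s) 6: egavbuvetts
surface: egavbuvetts

cell TOR=ib, ASPECT=du, CASE=fe, MOD=so:
underlying: egav-vug-p-t-og
1. b -> p, g -> k, v -> f / _ #: fires at position(s) 11: egavvugptok
2. f -> v, k -> g, p -> b, s -> z, t -> d / V _ V: no change
3. e -> o, i -> u / B C0 _: no change
surface: egavvugptok

cell TOR=fe, ASPECT=du, CASE=fe, MOD=ol:
underlying: egav-vug-ve-t-iz
1. b -> p, g -> k, v -> f / _ #: no change
2. f -> v, k -> g, p -> b, s -> z, t -> d / V _ V: fires at position(s) 10: egavvugvediz
3. e -> o, i -> u / B C0 _: fires at position(s) 9: egavvugvodiz
surface: egavvugvodiz


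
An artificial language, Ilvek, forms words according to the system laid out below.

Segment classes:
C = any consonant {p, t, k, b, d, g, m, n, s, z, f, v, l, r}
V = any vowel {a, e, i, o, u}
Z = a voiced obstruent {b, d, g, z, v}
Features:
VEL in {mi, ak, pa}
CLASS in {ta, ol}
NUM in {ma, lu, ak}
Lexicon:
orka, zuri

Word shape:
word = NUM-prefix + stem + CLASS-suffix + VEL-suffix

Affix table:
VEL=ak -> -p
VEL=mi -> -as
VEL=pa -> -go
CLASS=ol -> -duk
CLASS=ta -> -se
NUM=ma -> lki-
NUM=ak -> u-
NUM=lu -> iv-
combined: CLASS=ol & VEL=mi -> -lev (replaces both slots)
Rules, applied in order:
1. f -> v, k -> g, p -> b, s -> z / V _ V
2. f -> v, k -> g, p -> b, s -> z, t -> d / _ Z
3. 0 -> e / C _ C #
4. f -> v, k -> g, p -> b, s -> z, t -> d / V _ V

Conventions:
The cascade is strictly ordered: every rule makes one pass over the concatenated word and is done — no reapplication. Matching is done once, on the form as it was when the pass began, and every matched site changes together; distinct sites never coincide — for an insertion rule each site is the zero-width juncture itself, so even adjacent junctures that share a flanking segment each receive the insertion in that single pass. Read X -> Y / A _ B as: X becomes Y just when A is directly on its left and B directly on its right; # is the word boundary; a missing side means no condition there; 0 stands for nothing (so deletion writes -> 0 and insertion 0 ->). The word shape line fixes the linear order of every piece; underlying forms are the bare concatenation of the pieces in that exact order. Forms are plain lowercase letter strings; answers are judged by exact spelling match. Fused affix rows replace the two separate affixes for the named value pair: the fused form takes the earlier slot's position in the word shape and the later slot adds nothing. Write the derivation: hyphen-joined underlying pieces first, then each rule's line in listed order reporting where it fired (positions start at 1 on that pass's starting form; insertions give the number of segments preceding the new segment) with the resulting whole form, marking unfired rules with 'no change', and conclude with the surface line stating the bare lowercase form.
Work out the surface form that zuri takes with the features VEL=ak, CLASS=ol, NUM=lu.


underlying: iv-zuri-duk-p
1. f -> v, k -> g, p -> b, s -> z / V _ V: no change
2. f -> v, k -> g, p -> b, s -> z, t -> d / _ Z: no change
3. 0 -> e / C _ C #: inserts after position(s) 9: ivzuridukep
4. f -> v, k -> g, p -> b, s -> z, t -> d / V _ V: fires at position(s) 9: ivzuridugep
surface: ivzuridugep


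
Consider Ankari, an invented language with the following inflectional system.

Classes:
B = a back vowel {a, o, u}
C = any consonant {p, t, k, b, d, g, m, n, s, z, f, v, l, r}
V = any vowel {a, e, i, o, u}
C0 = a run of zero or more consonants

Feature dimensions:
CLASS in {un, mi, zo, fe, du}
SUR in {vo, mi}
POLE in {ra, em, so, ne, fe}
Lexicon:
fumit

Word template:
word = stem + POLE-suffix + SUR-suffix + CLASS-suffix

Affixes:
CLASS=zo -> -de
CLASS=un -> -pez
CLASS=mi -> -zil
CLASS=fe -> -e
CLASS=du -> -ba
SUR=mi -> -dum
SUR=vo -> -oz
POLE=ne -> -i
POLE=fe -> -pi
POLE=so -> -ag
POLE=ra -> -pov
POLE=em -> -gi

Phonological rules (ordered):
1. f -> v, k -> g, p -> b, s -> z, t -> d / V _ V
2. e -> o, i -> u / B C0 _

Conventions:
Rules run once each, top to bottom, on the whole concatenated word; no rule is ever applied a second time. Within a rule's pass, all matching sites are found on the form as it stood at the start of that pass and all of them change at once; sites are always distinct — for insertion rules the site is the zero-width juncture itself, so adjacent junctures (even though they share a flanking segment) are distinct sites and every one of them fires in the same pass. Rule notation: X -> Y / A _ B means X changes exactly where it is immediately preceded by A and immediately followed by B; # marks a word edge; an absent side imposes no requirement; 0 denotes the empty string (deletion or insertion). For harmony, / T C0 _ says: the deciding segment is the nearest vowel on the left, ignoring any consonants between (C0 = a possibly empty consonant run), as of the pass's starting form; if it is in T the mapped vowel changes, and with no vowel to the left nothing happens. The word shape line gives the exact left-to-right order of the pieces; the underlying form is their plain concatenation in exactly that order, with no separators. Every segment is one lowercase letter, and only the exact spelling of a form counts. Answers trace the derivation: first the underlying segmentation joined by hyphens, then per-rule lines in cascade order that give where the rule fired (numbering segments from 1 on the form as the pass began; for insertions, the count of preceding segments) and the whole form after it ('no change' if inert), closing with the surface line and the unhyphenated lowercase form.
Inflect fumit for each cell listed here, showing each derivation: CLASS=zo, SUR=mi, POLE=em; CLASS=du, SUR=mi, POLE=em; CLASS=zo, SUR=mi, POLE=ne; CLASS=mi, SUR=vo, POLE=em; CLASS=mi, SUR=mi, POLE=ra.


cell CLASS=zo, SUR=mi, POLE=em:
underlying: fumit-gi-dum-de
1. f -> v, k -> g, p -> b, s -> z, t -> d / V _ V: no change
2. e -> o, i -> u / B C0 _: fires at position(s) 4, 12: fumutgidumdo
surface: fumutgidumdo

cell CLASS=du, SUR=mi, POLE=em:
underlying: fumit-gi-dum-ba
1. f -> v, k -> g, p -> b, s -> z, t -> d / V _ V: no change
2. e -> o, i -> u / B C0 _: fires at position(s) 4: fumutgidumba
surface: fumutgidumba

cell CLASS=zo, SUR=mi, POLE=ne:
underlying: fumit-i-dum-de
1. f -> v, k -> g, p -> b, s -> z, t -> d / V _ V: fires at position(s) 5: fumididumde
2. e -> o, i -> u / B C0 _: fires at position(s) 4, 11: fumudidumdo
surface: fumudidumdo

cell CLASS=mi, SUR=vo, POLE=em:
underlying: fumit-gi-oz-zil
1. f -> v, k -> g, p -> b, s -> z, t -> d / V _ V: no change
2. e -> o, i -> u / B C0 _: fires at position(s) 4, 11: fumutgiozzul
surface: fumutgiozzul

cell CLASS=mi, SUR=mi, POLE=ra:
underlying: fumit-pov-dum-zil
1. f -> v, k -> g, p -> b, s -> z, t -> d / V _ V: no change
2. e -> o, i -> u / B C0 _: fires at position(s) 4, 13: fumutpovdumzul
surface: fumutpovdumzul


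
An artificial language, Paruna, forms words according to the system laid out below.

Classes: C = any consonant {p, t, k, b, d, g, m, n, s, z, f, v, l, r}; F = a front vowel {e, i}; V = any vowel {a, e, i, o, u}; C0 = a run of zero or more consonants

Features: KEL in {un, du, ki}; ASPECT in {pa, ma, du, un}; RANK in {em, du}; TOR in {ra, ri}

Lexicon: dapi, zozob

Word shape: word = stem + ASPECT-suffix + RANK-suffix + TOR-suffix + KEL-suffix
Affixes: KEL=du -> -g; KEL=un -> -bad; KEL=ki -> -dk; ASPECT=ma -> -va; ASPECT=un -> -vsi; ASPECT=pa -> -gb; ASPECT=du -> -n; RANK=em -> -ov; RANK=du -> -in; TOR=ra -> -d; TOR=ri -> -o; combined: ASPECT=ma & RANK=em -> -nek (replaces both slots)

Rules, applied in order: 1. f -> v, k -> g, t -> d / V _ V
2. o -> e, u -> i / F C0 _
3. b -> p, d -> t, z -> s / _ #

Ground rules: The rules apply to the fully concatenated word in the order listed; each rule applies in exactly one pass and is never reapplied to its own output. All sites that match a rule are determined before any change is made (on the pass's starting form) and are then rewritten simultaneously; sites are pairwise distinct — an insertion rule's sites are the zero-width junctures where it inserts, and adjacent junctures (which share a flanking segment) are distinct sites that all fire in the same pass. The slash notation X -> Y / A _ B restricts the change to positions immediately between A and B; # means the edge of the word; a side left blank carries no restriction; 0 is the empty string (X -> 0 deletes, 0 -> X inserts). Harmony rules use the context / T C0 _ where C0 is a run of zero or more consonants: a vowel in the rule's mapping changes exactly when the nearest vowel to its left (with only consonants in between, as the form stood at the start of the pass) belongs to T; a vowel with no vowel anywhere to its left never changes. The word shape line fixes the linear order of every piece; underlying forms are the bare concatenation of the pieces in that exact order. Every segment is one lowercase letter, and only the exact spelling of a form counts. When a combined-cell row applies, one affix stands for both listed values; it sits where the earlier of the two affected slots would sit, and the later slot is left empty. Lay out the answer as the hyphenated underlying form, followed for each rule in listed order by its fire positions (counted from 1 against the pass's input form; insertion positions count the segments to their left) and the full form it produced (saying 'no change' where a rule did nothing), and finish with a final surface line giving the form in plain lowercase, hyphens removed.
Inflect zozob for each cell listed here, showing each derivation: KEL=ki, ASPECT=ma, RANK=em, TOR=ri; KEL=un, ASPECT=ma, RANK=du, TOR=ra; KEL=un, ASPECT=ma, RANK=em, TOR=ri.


cell KEL=ki, ASPECT=ma, RANK=em, TOR=ri:
underlying: zozob-nek-o-dk
1. f -> v, k -> g, t -> d / V _ V: fires at position(s) 8: zozobnegodk
2. o -> e, u -> i / F C0 _: fires at position(s) 9: zozobnegedk
3. b -> p, d -> t, z -> s / _ #: no change
surface: zozobnegedk

cell KEL=un, ASPECT=ma, RANK=du, TOR=ra:
underlying: zozob-va-in-d-bad
1. f -> v, k -> g, t -> d / V _ V: no change
2. o -> e, u -> i / F C0 _: no change
3. b -> p, d -> t, z -> s / _ #: fires at position(s) 13: zozobvaindbat
surface: zozobvaindbat

cell KEL=un, ASPECT=ma, RANK=em, TOR=ri:
underlying: zozob-nek-o-bad
1. f -> v, k -> g, t -> d / V _ V: fires at position(s) 8: zozobnegobad
2. o -> e, u -> i / F C0 _: fires at position(s) 9: zozobnegebad
3. b -> p, d -> t, z -> s / _ #: fires at position(s) 12: zozobnegebat
surface: zozobnegebat


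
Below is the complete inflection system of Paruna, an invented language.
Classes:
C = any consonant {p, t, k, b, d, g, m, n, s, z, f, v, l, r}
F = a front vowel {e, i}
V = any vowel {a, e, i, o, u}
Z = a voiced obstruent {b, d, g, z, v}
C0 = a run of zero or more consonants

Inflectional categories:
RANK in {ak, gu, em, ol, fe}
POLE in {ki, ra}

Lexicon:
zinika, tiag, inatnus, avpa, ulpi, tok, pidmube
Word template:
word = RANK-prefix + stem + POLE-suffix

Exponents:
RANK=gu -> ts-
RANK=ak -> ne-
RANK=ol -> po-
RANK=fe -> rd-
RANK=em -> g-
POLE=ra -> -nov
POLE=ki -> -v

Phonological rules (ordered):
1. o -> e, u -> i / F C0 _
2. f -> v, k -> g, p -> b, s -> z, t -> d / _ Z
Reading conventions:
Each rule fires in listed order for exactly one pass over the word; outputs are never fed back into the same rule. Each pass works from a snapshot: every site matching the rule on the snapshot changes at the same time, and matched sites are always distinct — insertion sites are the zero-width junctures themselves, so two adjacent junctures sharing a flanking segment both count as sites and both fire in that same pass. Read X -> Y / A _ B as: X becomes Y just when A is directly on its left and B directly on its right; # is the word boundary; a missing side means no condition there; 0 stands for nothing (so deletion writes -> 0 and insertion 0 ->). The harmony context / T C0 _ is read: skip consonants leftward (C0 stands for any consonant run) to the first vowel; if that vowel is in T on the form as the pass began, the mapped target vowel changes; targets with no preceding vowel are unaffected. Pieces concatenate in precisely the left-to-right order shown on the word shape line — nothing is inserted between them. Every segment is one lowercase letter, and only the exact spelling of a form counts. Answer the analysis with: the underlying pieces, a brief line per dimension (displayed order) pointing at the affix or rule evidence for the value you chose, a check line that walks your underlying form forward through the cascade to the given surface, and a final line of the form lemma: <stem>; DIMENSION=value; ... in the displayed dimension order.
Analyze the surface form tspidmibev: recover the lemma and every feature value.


underlying: ts-pidmube-v
RANK=gu - signalled by the affix ts-
POLE=ki - signalled by the affix -v
check: tspidmubev -> tspidmibev -> tspidmibev
lemma: pidmube; RANK=gu; POLE=ki


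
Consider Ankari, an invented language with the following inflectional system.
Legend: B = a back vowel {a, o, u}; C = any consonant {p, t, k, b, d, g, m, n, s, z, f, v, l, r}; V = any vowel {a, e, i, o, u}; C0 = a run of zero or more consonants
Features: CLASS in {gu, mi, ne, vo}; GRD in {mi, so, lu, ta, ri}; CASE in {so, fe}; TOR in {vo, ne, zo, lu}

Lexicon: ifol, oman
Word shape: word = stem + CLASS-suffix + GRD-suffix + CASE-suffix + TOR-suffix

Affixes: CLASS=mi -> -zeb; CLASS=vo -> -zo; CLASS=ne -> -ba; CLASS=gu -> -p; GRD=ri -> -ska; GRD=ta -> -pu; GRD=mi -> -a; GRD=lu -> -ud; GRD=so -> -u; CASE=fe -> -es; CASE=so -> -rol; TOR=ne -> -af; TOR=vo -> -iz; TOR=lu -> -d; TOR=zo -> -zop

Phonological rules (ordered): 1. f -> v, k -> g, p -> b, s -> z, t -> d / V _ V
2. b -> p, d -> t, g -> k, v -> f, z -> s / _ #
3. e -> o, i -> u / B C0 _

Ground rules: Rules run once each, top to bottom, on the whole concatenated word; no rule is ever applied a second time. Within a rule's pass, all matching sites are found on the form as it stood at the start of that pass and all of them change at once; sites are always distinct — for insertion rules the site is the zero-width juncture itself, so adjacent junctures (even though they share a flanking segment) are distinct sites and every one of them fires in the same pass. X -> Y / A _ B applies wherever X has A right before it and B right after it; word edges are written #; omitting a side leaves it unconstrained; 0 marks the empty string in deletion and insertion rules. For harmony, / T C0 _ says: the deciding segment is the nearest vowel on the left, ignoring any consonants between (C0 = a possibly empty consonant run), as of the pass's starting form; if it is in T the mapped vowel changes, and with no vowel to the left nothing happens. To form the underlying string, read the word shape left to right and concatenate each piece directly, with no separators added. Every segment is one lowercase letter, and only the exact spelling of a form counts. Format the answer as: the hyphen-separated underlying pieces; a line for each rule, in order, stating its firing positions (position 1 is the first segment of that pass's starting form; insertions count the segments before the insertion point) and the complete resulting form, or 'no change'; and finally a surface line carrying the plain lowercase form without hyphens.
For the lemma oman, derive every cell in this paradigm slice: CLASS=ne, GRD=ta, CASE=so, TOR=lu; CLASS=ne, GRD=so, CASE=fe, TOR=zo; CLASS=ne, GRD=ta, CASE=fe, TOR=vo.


cell CLASS=ne, GRD=ta, CASE=so, TOR=lu:
underlying: oman-ba-pu-rol-d
1. f -> v, k -> g, p -> b, s -> z, t -> d / V _ V: fires at position(s) 7: omanbaburold
2. b -> p, d -> t, g -> k, v -> f, z -> s / _ #: fires at position(s) 12: omanbaburolt
3. e -> o, i -> u / B C0 _: no change
surface: omanbaburolt

cell CLASS=ne, GRD=so, CASE=fe, TOR=zo:
underlying: oman-ba-u-es-zop
1. f -> v, k -> g, p -> b, s -> z, t -> d / V _ V: no change
2. b -> p, d -> t, g -> k, v -> f, z -> s / _ #: no change
3. e -> o, i -> u / B C0 _: fires at position(s) 8: omanbauoszop
surface: omanbauoszop

cell CLASS=ne, GRD=ta, CASE=fe, TOR=vo:
underlying: oman-ba-pu-es-iz
1. f -> v, k -> g, p -> b, s -> z, t -> d / V _ V: fires at position(s) 7, 10: omanbabueziz
2. b -> p, d -> t, g -> k, v -> f, z -> s / _ #: fires at position(s) 12: omanbabuezis
3. e -> o, i -> u / B C0 _: fires at position(s) 9: omanbabuozis
surface: omanbabuozis


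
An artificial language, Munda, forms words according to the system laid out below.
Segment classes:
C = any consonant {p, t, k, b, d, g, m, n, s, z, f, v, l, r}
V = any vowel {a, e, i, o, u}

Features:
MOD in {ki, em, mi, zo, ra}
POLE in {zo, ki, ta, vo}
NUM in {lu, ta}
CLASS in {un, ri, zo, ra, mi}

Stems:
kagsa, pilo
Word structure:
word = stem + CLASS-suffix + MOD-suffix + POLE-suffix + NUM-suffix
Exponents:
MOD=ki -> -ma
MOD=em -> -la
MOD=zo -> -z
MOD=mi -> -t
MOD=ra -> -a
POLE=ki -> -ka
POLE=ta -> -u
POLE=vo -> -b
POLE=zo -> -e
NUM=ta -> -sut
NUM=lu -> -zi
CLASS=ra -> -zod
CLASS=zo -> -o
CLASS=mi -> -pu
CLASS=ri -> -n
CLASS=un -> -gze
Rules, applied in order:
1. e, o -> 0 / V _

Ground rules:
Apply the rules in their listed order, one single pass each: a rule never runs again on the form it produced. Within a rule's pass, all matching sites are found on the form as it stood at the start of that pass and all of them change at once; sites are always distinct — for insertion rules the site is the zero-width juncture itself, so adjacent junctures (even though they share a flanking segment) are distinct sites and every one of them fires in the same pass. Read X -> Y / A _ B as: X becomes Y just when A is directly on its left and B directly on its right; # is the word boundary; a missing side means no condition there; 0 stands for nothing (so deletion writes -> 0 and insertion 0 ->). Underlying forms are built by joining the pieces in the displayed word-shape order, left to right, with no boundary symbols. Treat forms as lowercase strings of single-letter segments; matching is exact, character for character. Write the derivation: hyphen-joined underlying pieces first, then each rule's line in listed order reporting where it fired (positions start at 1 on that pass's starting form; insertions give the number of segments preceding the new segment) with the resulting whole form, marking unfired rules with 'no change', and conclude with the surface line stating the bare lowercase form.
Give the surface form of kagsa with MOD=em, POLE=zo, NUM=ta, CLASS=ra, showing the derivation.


underlying: kagsa-zod-la-e-sut
1. e, o -> 0 / V _: fires at position(s) 11: kagsazodlasut
surface: kagsazodlasut


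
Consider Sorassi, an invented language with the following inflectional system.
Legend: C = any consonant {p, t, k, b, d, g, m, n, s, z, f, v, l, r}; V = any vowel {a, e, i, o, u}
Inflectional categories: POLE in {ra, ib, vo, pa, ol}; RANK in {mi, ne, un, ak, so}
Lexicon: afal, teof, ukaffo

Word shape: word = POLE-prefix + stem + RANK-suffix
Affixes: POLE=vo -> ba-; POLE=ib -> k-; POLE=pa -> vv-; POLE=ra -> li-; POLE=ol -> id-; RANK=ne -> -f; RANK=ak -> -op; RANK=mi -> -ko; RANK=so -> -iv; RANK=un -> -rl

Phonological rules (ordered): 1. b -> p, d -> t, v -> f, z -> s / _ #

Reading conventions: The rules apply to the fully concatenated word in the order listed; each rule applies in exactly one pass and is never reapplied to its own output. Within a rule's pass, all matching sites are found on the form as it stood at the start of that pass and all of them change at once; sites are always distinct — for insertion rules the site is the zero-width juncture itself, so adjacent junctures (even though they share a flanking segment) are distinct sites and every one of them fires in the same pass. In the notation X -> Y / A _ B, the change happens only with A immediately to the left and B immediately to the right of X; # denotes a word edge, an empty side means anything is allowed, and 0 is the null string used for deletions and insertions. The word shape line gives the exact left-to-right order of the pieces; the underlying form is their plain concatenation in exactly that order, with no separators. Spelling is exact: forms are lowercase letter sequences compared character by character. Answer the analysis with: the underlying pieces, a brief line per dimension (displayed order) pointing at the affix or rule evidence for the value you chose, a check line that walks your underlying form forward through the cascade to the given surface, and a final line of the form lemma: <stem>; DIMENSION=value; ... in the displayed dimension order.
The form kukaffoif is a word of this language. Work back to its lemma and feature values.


underlying: k-ukaffo-iv
POLE=ib - signalled by the affix k-
RANK=so - signalled by the affix -iv
check: kukaffoiv -> kukaffoif
lemma: ukaffo; POLE=ib; RANK=so


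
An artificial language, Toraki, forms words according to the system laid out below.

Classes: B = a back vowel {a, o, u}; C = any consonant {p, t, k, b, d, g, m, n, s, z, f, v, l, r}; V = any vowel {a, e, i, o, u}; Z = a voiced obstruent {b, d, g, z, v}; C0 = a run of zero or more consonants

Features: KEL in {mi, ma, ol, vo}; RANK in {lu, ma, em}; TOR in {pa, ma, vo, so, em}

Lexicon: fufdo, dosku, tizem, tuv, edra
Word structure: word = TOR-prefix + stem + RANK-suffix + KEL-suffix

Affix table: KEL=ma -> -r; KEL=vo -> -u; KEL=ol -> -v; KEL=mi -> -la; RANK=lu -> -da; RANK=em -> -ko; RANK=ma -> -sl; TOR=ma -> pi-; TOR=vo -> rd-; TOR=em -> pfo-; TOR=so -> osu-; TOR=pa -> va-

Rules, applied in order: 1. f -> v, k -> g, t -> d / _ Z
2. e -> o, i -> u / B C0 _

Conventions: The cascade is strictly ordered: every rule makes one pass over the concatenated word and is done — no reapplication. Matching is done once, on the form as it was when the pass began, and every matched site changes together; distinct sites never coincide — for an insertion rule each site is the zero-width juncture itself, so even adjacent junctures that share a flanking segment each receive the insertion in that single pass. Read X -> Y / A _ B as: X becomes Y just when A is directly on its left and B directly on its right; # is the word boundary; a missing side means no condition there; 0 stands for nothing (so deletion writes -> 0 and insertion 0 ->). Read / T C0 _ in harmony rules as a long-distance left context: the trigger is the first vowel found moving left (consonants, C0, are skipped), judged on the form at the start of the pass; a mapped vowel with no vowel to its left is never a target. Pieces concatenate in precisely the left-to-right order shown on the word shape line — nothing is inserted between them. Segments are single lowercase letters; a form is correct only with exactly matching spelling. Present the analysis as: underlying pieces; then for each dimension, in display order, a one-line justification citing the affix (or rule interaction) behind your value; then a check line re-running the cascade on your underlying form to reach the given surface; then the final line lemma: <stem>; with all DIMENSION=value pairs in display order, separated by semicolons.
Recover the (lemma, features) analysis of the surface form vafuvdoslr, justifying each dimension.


underlying: va-fufdo-sl-r
KEL=ma - signalled by the affix -r
RANK=ma - signalled by the affix -sl
TOR=pa - signalled by the affix va-
check: vafufdoslr -> vafuvdoslr -> vafuvdoslr
lemma: fufdo; KEL=ma; RANK=ma; TOR=pa


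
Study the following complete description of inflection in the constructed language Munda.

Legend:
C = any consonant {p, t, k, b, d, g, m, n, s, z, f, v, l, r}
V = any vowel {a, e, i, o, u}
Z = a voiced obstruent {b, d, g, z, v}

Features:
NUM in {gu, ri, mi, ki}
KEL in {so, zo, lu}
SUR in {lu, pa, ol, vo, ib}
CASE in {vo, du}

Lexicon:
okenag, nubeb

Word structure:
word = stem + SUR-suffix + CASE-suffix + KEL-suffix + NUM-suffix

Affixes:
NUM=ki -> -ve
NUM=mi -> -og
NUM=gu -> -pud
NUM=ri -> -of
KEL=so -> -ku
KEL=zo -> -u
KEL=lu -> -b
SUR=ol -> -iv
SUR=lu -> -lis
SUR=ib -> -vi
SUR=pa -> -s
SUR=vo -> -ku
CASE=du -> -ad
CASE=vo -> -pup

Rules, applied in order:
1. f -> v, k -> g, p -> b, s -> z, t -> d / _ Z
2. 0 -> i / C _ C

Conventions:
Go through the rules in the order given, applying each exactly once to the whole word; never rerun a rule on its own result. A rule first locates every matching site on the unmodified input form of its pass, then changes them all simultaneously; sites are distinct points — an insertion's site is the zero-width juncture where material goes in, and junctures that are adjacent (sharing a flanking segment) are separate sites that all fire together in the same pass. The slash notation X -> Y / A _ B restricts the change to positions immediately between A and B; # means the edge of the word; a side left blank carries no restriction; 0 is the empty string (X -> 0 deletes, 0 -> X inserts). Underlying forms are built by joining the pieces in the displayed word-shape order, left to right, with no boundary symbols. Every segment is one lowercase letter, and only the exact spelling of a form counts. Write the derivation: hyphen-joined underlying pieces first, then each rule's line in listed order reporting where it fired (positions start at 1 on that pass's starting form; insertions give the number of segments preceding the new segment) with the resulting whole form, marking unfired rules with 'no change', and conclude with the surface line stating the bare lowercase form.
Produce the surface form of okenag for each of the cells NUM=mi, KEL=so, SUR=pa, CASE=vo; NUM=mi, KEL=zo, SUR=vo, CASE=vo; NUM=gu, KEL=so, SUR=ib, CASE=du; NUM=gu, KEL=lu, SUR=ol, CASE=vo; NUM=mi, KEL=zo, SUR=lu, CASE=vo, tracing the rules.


cell NUM=mi, KEL=so, SUR=pa, CASE=vo:
underlying: okenag-s-pup-ku-og
1. f -> v, k -> g, p -> b, s -> z, t -> d / _ Z: no change
2. 0 -> i / C _ C: inserts after position(s) 6, 7, 10: okenagisipupikuog
surface: okenagisipupikuog

cell NUM=mi, KEL=zo, SUR=vo, CASE=vo:
underlying: okenag-ku-pup-u-og
1. f -> v, k -> g, p -> b, s -> z, t -> d / _ Z: no change
2. 0 -> i / C _ C: inserts after position(s) 6: okenagikupupuog
surface: okenagikupupuog

cell NUM=gu, KEL=so, SUR=ib, CASE=du:
underlying: okenag-vi-ad-ku-pud
1. f -> v, k -> g, p -> b, s -> z, t -> d / _ Z: no change
2. 0 -> i / C _ C: inserts after position(s) 6, 10: okenagiviadikupud
surface: okenagiviadikupud

cell NUM=gu, KEL=lu, SUR=ol, CASE=vo:
underlying: okenag-iv-pup-b-pud
1. f -> v, k -> g, p -> b, s -> z, t -> d / _ Z: fires at position(s) 11: okenagivpubbpud
2. 0 -> i / C _ C: inserts after position(s) 8, 11, 12: okenagivipubibipud
surface: okenagivipubibipud

cell NUM=mi, KEL=zo, SUR=lu, CASE=vo:
underlying: okenag-lis-pup-u-og
1. f -> v, k -> g, p -> b, s -> z, t -> d / _ Z: no change
2. 0 -> i / C _ C: inserts after position(s) 6, 9: okenagilisipupuog
surface: okenagilisipupuog


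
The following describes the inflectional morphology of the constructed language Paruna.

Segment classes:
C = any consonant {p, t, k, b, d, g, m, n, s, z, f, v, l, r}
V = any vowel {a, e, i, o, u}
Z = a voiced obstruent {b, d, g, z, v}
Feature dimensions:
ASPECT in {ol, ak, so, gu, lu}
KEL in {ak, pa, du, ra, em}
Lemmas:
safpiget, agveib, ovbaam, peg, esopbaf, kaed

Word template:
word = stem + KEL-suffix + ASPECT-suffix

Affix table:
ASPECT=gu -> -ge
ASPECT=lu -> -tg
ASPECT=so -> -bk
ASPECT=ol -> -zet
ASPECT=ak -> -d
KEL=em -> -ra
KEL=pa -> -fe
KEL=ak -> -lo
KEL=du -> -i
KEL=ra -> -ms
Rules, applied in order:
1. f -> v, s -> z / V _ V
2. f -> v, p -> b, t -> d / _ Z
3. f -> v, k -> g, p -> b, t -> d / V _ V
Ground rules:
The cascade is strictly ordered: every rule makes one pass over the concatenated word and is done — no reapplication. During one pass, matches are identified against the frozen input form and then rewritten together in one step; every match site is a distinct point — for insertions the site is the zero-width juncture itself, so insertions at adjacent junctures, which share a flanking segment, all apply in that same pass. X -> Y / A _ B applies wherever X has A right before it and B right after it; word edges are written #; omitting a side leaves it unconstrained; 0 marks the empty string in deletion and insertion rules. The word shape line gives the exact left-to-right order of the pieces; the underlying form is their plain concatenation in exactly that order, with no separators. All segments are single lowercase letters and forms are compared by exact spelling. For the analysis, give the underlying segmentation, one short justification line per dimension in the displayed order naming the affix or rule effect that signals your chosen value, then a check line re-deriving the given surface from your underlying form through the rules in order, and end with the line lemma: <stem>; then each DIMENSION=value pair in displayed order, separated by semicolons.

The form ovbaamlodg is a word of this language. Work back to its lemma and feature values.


underlying: ovbaam-lo-tg
ASPECT=lu - signalled by the affix -tg
KEL=ak - signalled by the affix -lo
check: ovbaamlotg -> ovbaamlotg -> ovbaamlodg -> ovbaamlodg
lemma: ovbaam; ASPECT=lu; KEL=ak


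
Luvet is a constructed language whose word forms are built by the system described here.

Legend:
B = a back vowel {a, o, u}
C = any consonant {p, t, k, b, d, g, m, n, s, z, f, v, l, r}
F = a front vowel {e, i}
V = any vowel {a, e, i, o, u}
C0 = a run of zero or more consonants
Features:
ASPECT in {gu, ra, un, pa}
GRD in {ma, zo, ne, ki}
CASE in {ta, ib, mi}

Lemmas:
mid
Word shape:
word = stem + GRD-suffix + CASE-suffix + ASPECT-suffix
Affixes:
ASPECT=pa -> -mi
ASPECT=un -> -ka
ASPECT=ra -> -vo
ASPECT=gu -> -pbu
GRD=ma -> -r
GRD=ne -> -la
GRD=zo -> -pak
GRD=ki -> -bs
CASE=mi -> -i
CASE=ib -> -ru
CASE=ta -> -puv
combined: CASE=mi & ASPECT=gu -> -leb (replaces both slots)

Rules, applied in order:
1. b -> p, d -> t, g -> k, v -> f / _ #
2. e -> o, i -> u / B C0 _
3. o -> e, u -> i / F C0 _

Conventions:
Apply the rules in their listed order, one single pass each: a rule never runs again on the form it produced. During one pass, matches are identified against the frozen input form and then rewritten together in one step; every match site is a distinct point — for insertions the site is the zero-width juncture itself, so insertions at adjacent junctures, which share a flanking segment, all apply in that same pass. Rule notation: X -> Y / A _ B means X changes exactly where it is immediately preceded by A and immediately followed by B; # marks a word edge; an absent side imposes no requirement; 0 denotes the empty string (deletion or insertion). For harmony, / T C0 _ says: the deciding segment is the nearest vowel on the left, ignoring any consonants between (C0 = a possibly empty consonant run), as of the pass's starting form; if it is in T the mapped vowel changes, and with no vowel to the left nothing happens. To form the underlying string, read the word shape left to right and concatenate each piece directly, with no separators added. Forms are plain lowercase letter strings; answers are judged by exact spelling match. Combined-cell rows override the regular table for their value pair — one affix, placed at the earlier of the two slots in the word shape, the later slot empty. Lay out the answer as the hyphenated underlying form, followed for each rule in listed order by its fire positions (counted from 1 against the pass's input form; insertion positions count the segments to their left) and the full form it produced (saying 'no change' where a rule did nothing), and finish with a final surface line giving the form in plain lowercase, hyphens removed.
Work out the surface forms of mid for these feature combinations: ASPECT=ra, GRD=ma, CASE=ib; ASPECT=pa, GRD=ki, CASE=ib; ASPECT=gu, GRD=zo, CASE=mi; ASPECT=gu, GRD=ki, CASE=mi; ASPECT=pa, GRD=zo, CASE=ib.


cell ASPECT=ra, GRD=ma, CASE=ib:
underlying: mid-r-ru-vo
1. b -> p, d -> t, g -> k, v -> f / _ #: no change
2. e -> o, i -> u / B C0 _: no change
3. o -> e, u -> i / F C0 _: fires at position(s) 6: midrrivo
surface: midrrivo

cell ASPECT=pa, GRD=ki, CASE=ib:
underlying: mid-bs-ru-mi
1. b -> p, d -> t, g -> k, v -> f / _ #: no change
2. e -> o, i -> u / B C0 _: fires at position(s) 9: midbsrumu
3. o -> e, u -> i / F C0 _: fires at position(s) 7: midbsrimu
surface: midbsrimu

cell ASPECT=gu, GRD=zo, CASE=mi:
underlying: mid-pak-leb
1. b -> p, d -> t, g -> k, v -> f / _ #: fires at position(s) 9: midpaklep
2. e -> o, i -> u / B C0 _: fires at position(s) 8: midpaklop
3. o -> e, u -> i / F C0 _: no change
surface: midpaklop

cell ASPECT=gu, GRD=ki, CASE=mi:
underlying: mid-bs-leb
1. b -> p, d -> t, g -> k, v -> f / _ #: fires at position(s) 8: midbslep
2. e -> o, i -> u / B C0 _: no change
3. o -> e, u -> i / F C0 _: no change
surface: midbslep

cell ASPECT=pa, GRD=zo, CASE=ib:
underlying: mid-pak-ru-mi
1. b -> p, d -> t, g -> k, v -> f / _ #: no change
2. e -> o, i -> u / B C0 _: fires at position(s) 10: midpakrumu
3. o -> e, u -> i / F C0 _: no change
surface: midpakrumu


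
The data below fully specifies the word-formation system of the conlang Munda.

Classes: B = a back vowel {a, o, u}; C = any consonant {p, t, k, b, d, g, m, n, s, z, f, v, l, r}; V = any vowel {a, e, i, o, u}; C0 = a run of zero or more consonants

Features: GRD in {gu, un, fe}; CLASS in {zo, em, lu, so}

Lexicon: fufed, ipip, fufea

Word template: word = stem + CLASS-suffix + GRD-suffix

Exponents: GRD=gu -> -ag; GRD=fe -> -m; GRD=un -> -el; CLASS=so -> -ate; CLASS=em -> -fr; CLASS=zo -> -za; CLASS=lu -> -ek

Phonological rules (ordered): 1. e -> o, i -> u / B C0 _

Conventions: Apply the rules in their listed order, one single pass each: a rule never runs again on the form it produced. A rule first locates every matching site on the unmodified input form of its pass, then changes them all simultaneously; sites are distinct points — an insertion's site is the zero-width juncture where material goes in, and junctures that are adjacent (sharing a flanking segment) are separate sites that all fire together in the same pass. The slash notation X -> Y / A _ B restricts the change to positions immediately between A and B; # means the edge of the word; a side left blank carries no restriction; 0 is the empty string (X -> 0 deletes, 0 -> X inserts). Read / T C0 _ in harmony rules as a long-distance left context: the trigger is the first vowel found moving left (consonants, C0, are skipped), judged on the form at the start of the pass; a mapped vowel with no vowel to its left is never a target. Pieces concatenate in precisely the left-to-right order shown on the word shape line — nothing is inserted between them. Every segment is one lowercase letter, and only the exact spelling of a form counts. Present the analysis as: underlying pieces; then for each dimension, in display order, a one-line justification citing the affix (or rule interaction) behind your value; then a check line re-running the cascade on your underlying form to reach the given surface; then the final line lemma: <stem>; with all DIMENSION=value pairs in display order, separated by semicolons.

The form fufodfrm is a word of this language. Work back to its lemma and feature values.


underlying: fufed-fr-m
GRD=fe - signalled by the affix -m
CLASS=em - signalled by the affix -fr
check: fufedfrm -> fufodfrm
lemma: fufed; GRD=fe; CLASS=em
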